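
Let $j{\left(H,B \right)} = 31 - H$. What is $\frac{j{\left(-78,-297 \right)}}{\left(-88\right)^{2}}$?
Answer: $\frac{109}{7744} \approx 0.014075$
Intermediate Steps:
$\frac{j{\left(-78,-297 \right)}}{\left(-88\right)^{2}} = \frac{31 - -78}{\left(-88\right)^{2}} = \frac{31 + 78}{7744} = 109 \cdot \frac{1}{7744} = \frac{109}{7744}$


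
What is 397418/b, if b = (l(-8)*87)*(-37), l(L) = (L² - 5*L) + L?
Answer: -198709/154512 ≈ -1.2860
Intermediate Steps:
l(L) = L² - 4*L
b = -309024 (b = (-8*(-4 - 8)*87)*(-37) = (-8*(-12)*87)*(-37) = (96*87)*(-37) = 8352*(-37) = -309024)
397418/b = 397418/(-309024) = 397418*(-1/309024) = -198709/154512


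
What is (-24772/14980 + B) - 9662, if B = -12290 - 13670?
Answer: -133410583/3745 ≈ -35624.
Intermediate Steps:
B = -25960
(-24772/14980 + B) - 9662 = (-24772/14980 - 25960) - 9662 = (-24772*1/14980 - 25960) - 9662 = (-6193/3745 - 25960) - 9662 = -97226393/3745 - 9662 = -133410583/3745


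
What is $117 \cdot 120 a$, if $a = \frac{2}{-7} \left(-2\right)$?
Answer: $\frac{56160}{7} \approx 8022.9$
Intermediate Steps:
$a = \frac{4}{7}$ ($a = 2 \left(- \frac{1}{7}\right) \left(-2\right) = \left(- \frac{2}{7}\right) \left(-2\right) = \frac{4}{7} \approx 0.57143$)
$117 \cdot 120 a = 117 \cdot 120 \cdot \frac{4}{7} = 14040 \cdot \frac{4}{7} = \frac{56160}{7}$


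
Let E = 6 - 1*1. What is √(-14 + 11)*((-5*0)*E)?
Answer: 0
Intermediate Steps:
E = 5 (E = 6 - 1 = 5)
√(-14 + 11)*((-5*0)*E) = √(-14 + 11)*(-5*0*5) = √(-3)*(0*5) = (I*√3)*0 = 0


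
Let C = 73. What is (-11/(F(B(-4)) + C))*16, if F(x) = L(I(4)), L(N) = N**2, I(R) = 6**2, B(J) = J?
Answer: -176/1369 ≈ -0.12856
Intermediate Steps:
I(R) = 36
F(x) = 1296 (F(x) = 36**2 = 1296)
(-11/(F(B(-4)) + C))*16 = (-11/(1296 + 73))*16 = (-11/1369)*16 = ((1/1369)*(-11))*16 = -11/1369*16 = -176/1369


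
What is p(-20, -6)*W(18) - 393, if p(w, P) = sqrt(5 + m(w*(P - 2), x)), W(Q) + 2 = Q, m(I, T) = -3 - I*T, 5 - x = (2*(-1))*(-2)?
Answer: -393 + 16*I*sqrt(158) ≈ -393.0 + 201.12*I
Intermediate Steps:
x = 1 (x = 5 - 2*(-1)*(-2) = 5 - (-2)*(-2) = 5 - 1*4 = 5 - 4 = 1)
m(I, T) = -3 - I*T
W(Q) = -2 + Q
p(w, P) = sqrt(2 - w*(-2 + P)) (p(w, P) = sqrt(5 + (-3 - 1*w*(P - 2)*1)) = sqrt(5 + (-3 - 1*w*(-2 + P)*1)) = sqrt(5 + (-3 - w*(-2 + P))) = sqrt(2 - w*(-2 + P)))
p(-20, -6)*W(18) - 393 = sqrt(2 - 1*(-20)*(-2 - 6))*(-2 + 18) - 393 = sqrt(2 - 1*(-20)*(-8))*16 - 393 = sqrt(2 - 160)*16 - 393 = sqrt(-158)*16 - 393 = (I*sqrt(158))*16 - 393 = 16*I*sqrt(158) - 393 = -393 + 16*I*sqrt(158)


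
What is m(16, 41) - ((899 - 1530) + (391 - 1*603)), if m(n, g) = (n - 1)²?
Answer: 1068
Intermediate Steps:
m(n, g) = (-1 + n)²
m(16, 41) - ((899 - 1530) + (391 - 1*603)) = (-1 + 16)² - ((899 - 1530) + (391 - 1*603)) = 15² - (-631 + (391 - 603)) = 225 - (-631 - 212) = 225 - 1*(-843) = 225 + 843 = 1068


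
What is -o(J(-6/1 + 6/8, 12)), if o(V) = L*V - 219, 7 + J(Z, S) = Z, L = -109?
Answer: -4465/4 ≈ -1116.3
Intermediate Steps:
J(Z, S) = -7 + Z
o(V) = -219 - 109*V (o(V) = -109*V - 219 = -219 - 109*V)
-o(J(-6/1 + 6/8, 12)) = -(-219 - 109*(-7 + (-6/1 + 6/8))) = -(-219 - 109*(-7 + (-6*1 + 6*(⅛)))) = -(-219 - 109*(-7 + (-6 + ¾))) = -(-219 - 109*(-7 - 21/4)) = -(-219 - 109*(-49/4)) = -(-219 + 5341/4) = -1*4465/4 = -4465/4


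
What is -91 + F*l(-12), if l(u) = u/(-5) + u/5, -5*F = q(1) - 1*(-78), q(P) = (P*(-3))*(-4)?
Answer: -91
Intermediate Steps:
q(P) = 12*P (q(P) = -3*P*(-4) = 12*P)
F = -18 (F = -(12*1 - 1*(-78))/5 = -(12 + 78)/5 = -⅕*90 = -18)
l(u) = 0 (l(u) = u*(-⅕) + u*(⅕) = -u/5 + u/5 = 0)
-91 + F*l(-12) = -91 - 18*0 = -91 + 0 = -91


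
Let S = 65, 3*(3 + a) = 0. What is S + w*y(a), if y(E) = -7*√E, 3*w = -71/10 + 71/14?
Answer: 65 + 71*I*√3/15 ≈ 65.0 + 8.1984*I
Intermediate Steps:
a = -3 (a = -3 + (⅓)*0 = -3 + 0 = -3)
w = -71/105 (w = (-71/10 + 71/14)/3 = (⅓)*(-71/35) = -71/105 ≈ -0.67619)
S + w*y(a) = 65 - (-71)*√(-3)/15 = 65 - (-71)*I*√3/15 = 65 + 71*I*√3/15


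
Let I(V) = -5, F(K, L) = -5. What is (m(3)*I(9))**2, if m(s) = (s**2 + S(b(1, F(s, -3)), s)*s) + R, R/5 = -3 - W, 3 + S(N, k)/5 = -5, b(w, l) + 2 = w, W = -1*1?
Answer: 366025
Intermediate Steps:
W = -1
b(w, l) = -2 + w
S(N, k) = -40 (S(N, k) = -15 + 5*(-5) = -15 - 25 = -40)
R = -10 (R = 5*(-3 - 1*(-1)) = 5*(-3 + 1) = 5*(-2) = -10)
m(s) = -10 + s**2 - 40*s (m(s) = (s**2 - 40*s) - 10 = -10 + s**2 - 40*s)
(m(3)*I(9))**2 = ((-10 + 3**2 - 40*3)*(-5))**2 = ((-10 + 9 - 120)*(-5))**2 = (-121*(-5))**2 = 605**2 = 366025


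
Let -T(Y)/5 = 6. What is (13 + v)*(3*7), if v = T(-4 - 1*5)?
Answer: -357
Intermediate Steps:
T(Y) = -30 (T(Y) = -5*6 = -30)
v = -30
(13 + v)*(3*7) = (13 - 30)*(3*7) = -17*21 = -357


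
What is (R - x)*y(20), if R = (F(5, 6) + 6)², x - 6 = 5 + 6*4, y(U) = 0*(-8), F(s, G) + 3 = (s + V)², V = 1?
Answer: 0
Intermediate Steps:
F(s, G) = -3 + (1 + s)² (F(s, G) = -3 + (s + 1)² = -3 + (1 + s)²)
y(U) = 0
x = 35 (x = 6 + (5 + 6*4) = 6 + (5 + 24) = 6 + 29 = 35)
R = 1521 (R = ((-3 + (1 + 5)²) + 6)² = ((-3 + 6²) + 6)² = ((-3 + 36) + 6)² = (33 + 6)² = 39² = 1521)
(R - x)*y(20) = (1521 - 1*35)*0 = (1521 - 35)*0 = 1486*0 = 0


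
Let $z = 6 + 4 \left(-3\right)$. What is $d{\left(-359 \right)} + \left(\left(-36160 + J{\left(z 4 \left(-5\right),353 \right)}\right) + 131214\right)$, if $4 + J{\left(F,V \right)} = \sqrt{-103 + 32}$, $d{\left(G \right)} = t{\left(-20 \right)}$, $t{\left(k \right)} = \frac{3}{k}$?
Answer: $\frac{1900997}{20} + i \sqrt{71} \approx 95050.0 + 8.4261 i$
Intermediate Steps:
$z = -6$ ($z = 6 - 12 = -6$)
$d{\left(G \right)} = - \frac{3}{20}$ ($d{\left(G \right)} = \frac{3}{-20} = 3 \left(- \frac{1}{20}\right) = - \frac{3}{20}$)
$J{\left(F,V \right)} = -4 + i \sqrt{71}$ ($J{\left(F,V \right)} = -4 + \sqrt{-103 + 32} = -4 + \sqrt{-71} = -4 + i \sqrt{71}$)
$d{\left(-359 \right)} + \left(\left(-36160 + J{\left(z 4 \left(-5\right),353 \right)}\right) + 131214\right) = - \frac{3}{20} + \left(\left(-36160 - \left(4 - i \sqrt{71}\right)\right) + 131214\right) = - \frac{3}{20} + \left(\left(-36164 + i \sqrt{71}\right) + 131214\right) = - \frac{3}{20} + \left(95050 + i \sqrt{71}\right) = \frac{1900997}{20} + i \sqrt{71}$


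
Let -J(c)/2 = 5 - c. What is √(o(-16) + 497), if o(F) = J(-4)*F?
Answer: √785 ≈ 28.018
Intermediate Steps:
J(c) = -10 + 2*c (J(c) = -2*(5 - c) = -10 + 2*c)
o(F) = -18*F (o(F) = (-10 + 2*(-4))*F = (-10 - 8)*F = -18*F)
√(o(-16) + 497) = √(-18*(-16) + 497) = √(288 + 497) = √785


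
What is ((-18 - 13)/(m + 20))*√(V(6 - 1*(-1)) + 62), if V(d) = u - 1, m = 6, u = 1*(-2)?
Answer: -31*√59/26 ≈ -9.1583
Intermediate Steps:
u = -2
V(d) = -3 (V(d) = -2 - 1 = -3)
((-18 - 13)/(m + 20))*√(V(6 - 1*(-1)) + 62) = ((-18 - 13)/(6 + 20))*√(-3 + 62) = (-31/26)*√59 = (-31*1/26)*√59 = -31*√59/26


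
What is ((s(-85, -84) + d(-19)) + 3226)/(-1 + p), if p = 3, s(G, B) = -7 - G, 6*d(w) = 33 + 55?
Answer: 4978/3 ≈ 1659.3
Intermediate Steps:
d(w) = 44/3 (d(w) = (33 + 55)/6 = (⅙)*88 = 44/3)
((s(-85, -84) + d(-19)) + 3226)/(-1 + p) = (((-7 - 1*(-85)) + 44/3) + 3226)/(-1 + 3) = (((-7 + 85) + 44/3) + 3226)/2 = ((78 + 44/3) + 3226)*(½) = (278/3 + 3226)*(½) = (9956/3)*(½) = 4978/3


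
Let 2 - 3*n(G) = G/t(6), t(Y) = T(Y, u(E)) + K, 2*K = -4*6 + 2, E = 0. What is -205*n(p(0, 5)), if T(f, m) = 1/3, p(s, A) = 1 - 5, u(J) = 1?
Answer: -2665/24 ≈ -111.04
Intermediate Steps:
K = -11 (K = (-4*6 + 2)/2 = (-24 + 2)/2 = (½)*(-22) = -11)
p(s, A) = -4
T(f, m) = ⅓
t(Y) = -32/3 (t(Y) = ⅓ - 11 = -32/3)
n(G) = ⅔ + G/32 (n(G) = ⅔ - G/(3*(-32/3)) = ⅔ - G*(-3)/(3*32) = ⅔ - (-1)*G/32 = ⅔ + G/32)
-205*n(p(0, 5)) = -205*(⅔ + (1/32)*(-4)) = -205*(⅔ - ⅛) = -205*13/24 = -2665/24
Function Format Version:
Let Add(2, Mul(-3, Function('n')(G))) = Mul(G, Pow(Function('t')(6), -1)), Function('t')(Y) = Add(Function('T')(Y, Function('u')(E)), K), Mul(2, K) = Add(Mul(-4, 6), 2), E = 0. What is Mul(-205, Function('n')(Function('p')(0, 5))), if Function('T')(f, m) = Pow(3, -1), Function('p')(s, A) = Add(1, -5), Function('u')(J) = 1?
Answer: Rational(-2665, 24) ≈ -111.04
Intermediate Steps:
K = -11 (K = Mul(Rational(1, 2), Add(Mul(-4, 6), 2)) = Mul(Rational(1, 2), Add(-24, 2)) = Mul(Rational(1, 2), -22) = -11)
Function('p')(s, A) = -4
Function('T')(f, m) = Rational(1, 3)
Function('t')(Y) = Rational(-32, 3) (Function('t')(Y) = Add(Rational(1, 3), -11) = Rational(-32, 3))
Function('n')(G) = Add(Rational(2, 3), Mul(Rational(1, 32), G)) (Function('n')(G) = Add(Rational(2, 3), Mul(Rational(-1, 3), Mul(G, Pow(Rational(-32, 3), -1)))) = Add(Rational(2, 3), Mul(Rational(-1, 3), Mul(G, Rational(-3, 32)))) = Add(Rational(2, 3), Mul(Rational(-1, 3), Mul(Rational(-3, 32), G))) = Add(Rational(2, 3), Mul(Rational(1, 32), G)))
Mul(-205, Function('n')(Function('p')(0, 5))) = Mul(-205, Add(Rational(2, 3), Mul(Rational(1, 32), -4))) = Mul(-205, Add(Rational(2, 3), Rational(-1, 8))) = Mul(-205, Rational(13, 24)) = Rational(-2665, 24)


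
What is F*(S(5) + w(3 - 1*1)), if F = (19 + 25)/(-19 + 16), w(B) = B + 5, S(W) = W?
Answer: -176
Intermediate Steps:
w(B) = 5 + B
F = -44/3 (F = 44/(-3) = 44*(-⅓) = -44/3 ≈ -14.667)
F*(S(5) + w(3 - 1*1)) = -44*(5 + (5 + (3 - 1*1)))/3 = -44*(5 + (5 + (3 - 1)))/3 = -44*(5 + (5 + 2))/3 = -44*(5 + 7)/3 = -44/3*12 = -176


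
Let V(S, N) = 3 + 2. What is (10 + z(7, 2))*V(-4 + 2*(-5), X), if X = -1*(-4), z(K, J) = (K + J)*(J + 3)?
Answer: 275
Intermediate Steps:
z(K, J) = (3 + J)*(J + K) (z(K, J) = (J + K)*(3 + J) = (3 + J)*(J + K))
X = 4
V(S, N) = 5
(10 + z(7, 2))*V(-4 + 2*(-5), X) = (10 + (2² + 3*2 + 3*7 + 2*7))*5 = (10 + (4 + 6 + 21 + 14))*5 = (10 + 45)*5 = 55*5 = 275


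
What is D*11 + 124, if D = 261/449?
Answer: 58547/449 ≈ 130.39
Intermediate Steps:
D = 261/449 (D = 261*(1/449) = 261/449 ≈ 0.58129)
D*11 + 124 = (261/449)*11 + 124 = 2871/449 + 124 = 58547/449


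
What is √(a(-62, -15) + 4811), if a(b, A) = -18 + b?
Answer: √4731 ≈ 68.782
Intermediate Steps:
√(a(-62, -15) + 4811) = √((-18 - 62) + 4811) = √(-80 + 4811) = √4731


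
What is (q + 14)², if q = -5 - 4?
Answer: 25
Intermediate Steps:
q = -9
(q + 14)² = (-9 + 14)² = 5² = 25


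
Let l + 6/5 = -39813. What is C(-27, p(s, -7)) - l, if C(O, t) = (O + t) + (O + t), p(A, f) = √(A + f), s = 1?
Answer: 198801/5 + 2*I*√6 ≈ 39760.0 + 4.899*I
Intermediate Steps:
l = -199071/5 (l = -6/5 - 39813 = -199071/5 ≈ -39814.)
C(O, t) = 2*O + 2*t
C(-27, p(s, -7)) - l = (2*(-27) + 2*√(1 - 7)) - 1*(-199071/5) = (-54 + 2*√(-6)) + 199071/5 = (-54 + 2*(I*√6)) + 199071/5 = (-54 + 2*I*√6) + 199071/5 = 198801/5 + 2*I*√6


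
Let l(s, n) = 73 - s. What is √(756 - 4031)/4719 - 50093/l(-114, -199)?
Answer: -50093/187 + 5*I*√131/4719 ≈ -267.88 + 0.012127*I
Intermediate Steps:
√(756 - 4031)/4719 - 50093/l(-114, -199) = √(756 - 4031)/4719 - 50093/(73 - 1*(-114)) = √(-3275)*(1/4719) - 50093/(73 + 114) = (5*I*√131)*(1/4719) - 50093/187 = 5*I*√131/4719 - 50093*1/187 = 5*I*√131/4719 - 50093/187 = -50093/187 + 5*I*√131/4719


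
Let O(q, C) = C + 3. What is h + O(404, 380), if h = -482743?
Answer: -482360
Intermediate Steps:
O(q, C) = 3 + C
h + O(404, 380) = -482743 + (3 + 380) = -482743 + 383 = -482360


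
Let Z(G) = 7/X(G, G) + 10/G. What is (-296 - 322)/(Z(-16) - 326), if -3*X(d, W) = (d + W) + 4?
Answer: 1648/869 ≈ 1.8964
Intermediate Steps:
X(d, W) = -4/3 - W/3 - d/3 (X(d, W) = -((d + W) + 4)/3 = -((W + d) + 4)/3 = -(4 + W + d)/3 = -4/3 - W/3 - d/3)
Z(G) = 7/(-4/3 - 2*G/3) + 10/G (Z(G) = 7/(-4/3 - G/3 - G/3) + 10/G = 7/(-4/3 - 2*G/3) + 10/G)
(-296 - 322)/(Z(-16) - 326) = (-296 - 322)/((½)*(40 - 1*(-16))/(-16*(2 - 16)) - 326) = -618/((½)*(-1/16)*(40 + 16)/(-14) - 326) = -618/((½)*(-1/16)*(-1/14)*56 - 326) = -618/(⅛ - 326) = -618/(-2607/8) = -618*(-8/2607) = 1648/869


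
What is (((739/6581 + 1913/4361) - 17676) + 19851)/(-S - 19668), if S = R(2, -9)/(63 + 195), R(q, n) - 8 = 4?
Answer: -2684823203001/24272117156966 ≈ -0.11061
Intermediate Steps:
R(q, n) = 12 (R(q, n) = 8 + 4 = 12)
S = 2/43 (S = 12/(63 + 195) = 12/258 = 12*(1/258) = 2/43 ≈ 0.046512)
(((739/6581 + 1913/4361) - 17676) + 19851)/(-S - 19668) = (((739/6581 + 1913/4361) - 17676) + 19851)/(-1*2/43 - 19668) = (((739*(1/6581) + 1913*(1/4361)) - 17676) + 19851)/(-2/43 - 19668) = (((739/6581 + 1913/4361) - 17676) + 19851)/(-845726/43) = ((15812232/28699741 - 17676) + 19851)*(-43/845726) = (-507280809684/28699741 + 19851)*(-43/845726) = (62437748907/28699741)*(-43/845726) = -2684823203001/24272117156966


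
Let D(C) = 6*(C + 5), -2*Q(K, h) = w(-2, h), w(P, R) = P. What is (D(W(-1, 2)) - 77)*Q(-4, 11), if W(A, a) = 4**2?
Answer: 49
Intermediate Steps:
W(A, a) = 16
Q(K, h) = 1 (Q(K, h) = -1/2*(-2) = 1)
D(C) = 30 + 6*C (D(C) = 6*(5 + C) = 30 + 6*C)
(D(W(-1, 2)) - 77)*Q(-4, 11) = ((30 + 6*16) - 77)*1 = ((30 + 96) - 77)*1 = (126 - 77)*1 = 49*1 = 49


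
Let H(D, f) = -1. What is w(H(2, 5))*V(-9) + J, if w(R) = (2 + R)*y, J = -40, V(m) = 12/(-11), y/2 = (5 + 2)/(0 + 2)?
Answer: -524/11 ≈ -47.636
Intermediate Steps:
y = 7 (y = 2*((5 + 2)/(0 + 2)) = 2*(7/2) = 7)
V(m) = -12/11 (V(m) = 12*(-1/11) = -12/11)
w(R) = 14 + 7*R (w(R) = (2 + R)*7 = 14 + 7*R)
w(H(2, 5))*V(-9) + J = (14 + 7*(-1))*(-12/11) - 40 = (14 - 7)*(-12/11) - 40 = 7*(-12/11) - 40 = -84/11 - 40 = -524/11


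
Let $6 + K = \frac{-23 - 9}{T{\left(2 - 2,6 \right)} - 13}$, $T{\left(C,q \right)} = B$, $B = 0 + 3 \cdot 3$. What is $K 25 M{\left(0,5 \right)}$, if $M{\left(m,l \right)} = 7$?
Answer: $350$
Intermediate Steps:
$B = 9$ ($B = 0 + 9 = 9$)
$T{\left(C,q \right)} = 9$
$K = 2$ ($K = -6 + \frac{-23 - 9}{9 - 13} = -6 - \frac{32}{-4} = -6 - -8 = -6 + 8 = 2$)
$K 25 M{\left(0,5 \right)} = 2 \cdot 25 \cdot 7 = 50 \cdot 7 = 350$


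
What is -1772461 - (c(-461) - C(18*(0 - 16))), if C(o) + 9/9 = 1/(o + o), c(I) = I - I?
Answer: -1020938113/576 ≈ -1.7725e+6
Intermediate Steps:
c(I) = 0
C(o) = -1 + 1/(2*o) (C(o) = -1 + 1/(o + o) = -1 + 1/(2*o))
-1772461 - (c(-461) - C(18*(0 - 16))) = -1772461 - (0 - (1/2 - 18*(0 - 16))/(18*(0 - 16))) = -1772461 - (0 - (1/2 - 18*(-16))/(18*(-16))) = -1772461 - (0 - (1/2 - 1*(-288))/(-288)) = -1772461 - (0 - (-1)*(1/2 + 288)/288) = -1772461 - (0 - (-1)*577/(288*2)) = -1772461 - (0 - 1*(-577/576)) = -1772461 - (0 + 577/576) = -1772461 - 1*577/576 = -1772461 - 577/576 = -1020938113/576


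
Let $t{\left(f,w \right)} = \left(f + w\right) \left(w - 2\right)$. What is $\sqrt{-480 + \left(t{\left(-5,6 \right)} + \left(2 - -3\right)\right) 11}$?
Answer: $i \sqrt{381} \approx 19.519 i$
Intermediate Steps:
$t{\left(f,w \right)} = \left(-2 + w\right) \left(f + w\right)$ ($t{\left(f,w \right)} = \left(f + w\right) \left(-2 + w\right) = \left(-2 + w\right) \left(f + w\right)$)
$\sqrt{-480 + \left(t{\left(-5,6 \right)} + \left(2 - -3\right)\right) 11} = \sqrt{-480 + \left(\left(6^{2} - -10 - 12 - 30\right) + \left(2 - -3\right)\right) 11} = \sqrt{-480 + \left(\left(36 + 10 - 12 - 30\right) + \left(2 + 3\right)\right) 11} = \sqrt{-480 + \left(4 + 5\right) 11} = \sqrt{-480 + 9 \cdot 11} = \sqrt{-480 + 99} = \sqrt{-381} = i \sqrt{381}$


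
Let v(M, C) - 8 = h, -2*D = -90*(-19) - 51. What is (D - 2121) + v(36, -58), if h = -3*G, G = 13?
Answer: -5963/2 ≈ -2981.5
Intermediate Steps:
D = -1659/2 (D = -(-90*(-19) - 51)/2 = -(1710 - 51)/2 = -½*1659 = -1659/2 ≈ -829.50)
h = -39 (h = -3*13 = -39)
v(M, C) = -31 (v(M, C) = 8 - 39 = -31)
(D - 2121) + v(36, -58) = (-1659/2 - 2121) - 31 = -5901/2 - 31 = -5963/2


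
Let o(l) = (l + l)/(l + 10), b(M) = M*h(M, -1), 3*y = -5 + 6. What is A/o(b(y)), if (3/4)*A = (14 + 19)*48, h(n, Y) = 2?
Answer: 16896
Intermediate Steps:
A = 2112 (A = 4*((14 + 19)*48)/3 = 4*(33*48)/3 = (4/3)*1584 = 2112)
y = ⅓ (y = (-5 + 6)/3 = (⅓)*1 = ⅓ ≈ 0.33333)
b(M) = 2*M (b(M) = M*2 = 2*M)
o(l) = 2*l/(10 + l) (o(l) = (2*l)/(10 + l) = 2*l/(10 + l))
A/o(b(y)) = 2112/((2*(2*(⅓))/(10 + 2*(⅓)))) = 2112/((2*(⅔)/(10 + ⅔))) = 2112/((2*(⅔)/(32/3))) = 2112/((2*(⅔)*(3/32))) = 2112/(⅛) = 2112*8 = 16896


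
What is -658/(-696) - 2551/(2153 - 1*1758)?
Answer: -757793/137460 ≈ -5.5128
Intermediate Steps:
-658/(-696) - 2551/(2153 - 1*1758) = -658*(-1/696) - 2551/(2153 - 1758) = 329/348 - 2551/395 = -757793/137460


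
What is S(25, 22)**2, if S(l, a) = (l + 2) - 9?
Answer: 324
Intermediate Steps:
S(l, a) = -7 + l (S(l, a) = (2 + l) - 9 = -7 + l)
S(25, 22)**2 = (-7 + 25)**2 = 18**2 = 324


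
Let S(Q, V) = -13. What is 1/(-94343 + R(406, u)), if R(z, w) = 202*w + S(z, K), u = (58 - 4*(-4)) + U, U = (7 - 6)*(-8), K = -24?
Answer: -1/81024 ≈ -1.2342e-5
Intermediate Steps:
U = -8 (U = 1*(-8) = -8)
u = 66 (u = (58 - 4*(-4)) - 8 = (58 + 16) - 8 = 74 - 8 = 66)
R(z, w) = -13 + 202*w (R(z, w) = 202*w - 13 = -13 + 202*w)
1/(-94343 + R(406, u)) = 1/(-94343 + (-13 + 202*66)) = 1/(-94343 + (-13 + 13332)) = 1/(-94343 + 13319) = 1/(-81024) = -1/81024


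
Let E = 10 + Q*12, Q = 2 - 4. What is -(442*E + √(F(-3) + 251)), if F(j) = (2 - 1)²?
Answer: 6188 - 6*√7 ≈ 6172.1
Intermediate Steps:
Q = -2
F(j) = 1 (F(j) = 1² = 1)
E = -14 (E = 10 - 2*12 = 10 - 24 = -14)
-(442*E + √(F(-3) + 251)) = -(442*(-14) + √(1 + 251)) = -(-6188 + √252) = -(-6188 + 6*√7) = 6188 - 6*√7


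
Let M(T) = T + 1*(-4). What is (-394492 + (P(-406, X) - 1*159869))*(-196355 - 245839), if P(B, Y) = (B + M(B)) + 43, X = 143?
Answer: 245476923996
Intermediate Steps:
M(T) = -4 + T (M(T) = T - 4 = -4 + T)
P(B, Y) = 39 + 2*B (P(B, Y) = (B + (-4 + B)) + 43 = (-4 + 2*B) + 43 = 39 + 2*B)
(-394492 + (P(-406, X) - 1*159869))*(-196355 - 245839) = (-394492 + ((39 + 2*(-406)) - 1*159869))*(-196355 - 245839) = (-394492 + ((39 - 812) - 159869))*(-442194) = (-394492 + (-773 - 159869))*(-442194) = (-394492 - 160642)*(-442194) = -555134*(-442194) = 245476923996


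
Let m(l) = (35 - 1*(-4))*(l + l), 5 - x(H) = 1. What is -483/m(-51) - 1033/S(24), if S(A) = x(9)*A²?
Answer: -166469/509184 ≈ -0.32693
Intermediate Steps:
x(H) = 4 (x(H) = 5 - 1*1 = 5 - 1 = 4)
m(l) = 78*l (m(l) = (35 + 4)*(2*l) = 39*(2*l) = 78*l)
S(A) = 4*A²
-483/m(-51) - 1033/S(24) = -483/(78*(-51)) - 1033/(4*24²) = -483/(-3978) - 1033/(4*576) = -483*(-1/3978) - 1033/2304 = 161/1326 - 1033*1/2304 = 161/1326 - 1033/2304 = -166469/509184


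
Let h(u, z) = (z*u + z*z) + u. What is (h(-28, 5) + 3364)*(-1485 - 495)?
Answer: -6377580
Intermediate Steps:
h(u, z) = u + z² + u*z (h(u, z) = (u*z + z²) + u = (z² + u*z) + u = u + z² + u*z)
(h(-28, 5) + 3364)*(-1485 - 495) = ((-28 + 5² - 28*5) + 3364)*(-1485 - 495) = ((-28 + 25 - 140) + 3364)*(-1980) = (-143 + 3364)*(-1980) = 3221*(-1980) = -6377580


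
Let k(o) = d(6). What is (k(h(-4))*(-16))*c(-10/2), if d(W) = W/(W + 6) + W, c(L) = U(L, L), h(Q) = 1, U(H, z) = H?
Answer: 520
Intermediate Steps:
c(L) = L
d(W) = W + W/(6 + W) (d(W) = W/(6 + W) + W = W + W/(6 + W))
k(o) = 13/2 (k(o) = 6*(7 + 6)/(6 + 6) = 6*13/12 = 6*(1/12)*13 = 13/2)
(k(h(-4))*(-16))*c(-10/2) = ((13/2)*(-16))*(-10/2) = -(-1040)/2 = -104*(-5) = 520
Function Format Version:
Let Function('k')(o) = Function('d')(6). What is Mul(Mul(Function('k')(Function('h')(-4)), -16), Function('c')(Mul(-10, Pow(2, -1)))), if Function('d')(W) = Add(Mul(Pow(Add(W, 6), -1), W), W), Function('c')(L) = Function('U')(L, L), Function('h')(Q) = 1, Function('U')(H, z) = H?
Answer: 520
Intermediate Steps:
Function('c')(L) = L
Function('d')(W) = Add(W, Mul(W, Pow(Add(6, W), -1))) (Function('d')(W) = Add(Mul(Pow(Add(6, W), -1), W), W) = Add(Mul(W, Pow(Add(6, W), -1)), W) = Add(W, Mul(W, Pow(Add(6, W), -1))))
Function('k')(o) = Rational(13, 2) (Function('k')(o) = Mul(6, Pow(Add(6, 6), -1), Add(7, 6)) = Mul(6, Pow(12, -1), 13) = Mul(6, Rational(1, 12), 13) = Rational(13, 2))
Mul(Mul(Function('k')(Function('h')(-4)), -16), Function('c')(Mul(-10, Pow(2, -1)))) = Mul(Mul(Rational(13, 2), -16), Mul(-10, Pow(2, -1))) = Mul(-104, Mul(-10, Rational(1, 2))) = Mul(-104, -5) = 520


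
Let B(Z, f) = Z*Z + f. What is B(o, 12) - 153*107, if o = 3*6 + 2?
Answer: -15959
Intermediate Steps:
o = 20 (o = 18 + 2 = 20)
B(Z, f) = f + Z² (B(Z, f) = Z² + f = f + Z²)
B(o, 12) - 153*107 = (12 + 20²) - 153*107 = (12 + 400) - 16371 = 412 - 16371 = -15959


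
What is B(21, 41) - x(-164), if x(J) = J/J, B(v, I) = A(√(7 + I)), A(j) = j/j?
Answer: 0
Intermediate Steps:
A(j) = 1
B(v, I) = 1
x(J) = 1
B(21, 41) - x(-164) = 1 - 1*1 = 1 - 1 = 0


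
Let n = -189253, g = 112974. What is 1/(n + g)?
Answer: -1/76279 ≈ -1.3110e-5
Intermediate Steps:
1/(n + g) = 1/(-189253 + 112974) = 1/(-76279) = -1/76279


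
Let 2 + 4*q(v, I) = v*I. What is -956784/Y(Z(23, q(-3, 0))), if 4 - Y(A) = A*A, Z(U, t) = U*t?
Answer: 1275712/171 ≈ 7460.3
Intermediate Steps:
q(v, I) = -½ + I*v/4 (q(v, I) = -½ + (v*I)/4 = -½ + (I*v)/4 = -½ + I*v/4)
Y(A) = 4 - A² (Y(A) = 4 - A*A = 4 - A²)
-956784/Y(Z(23, q(-3, 0))) = -956784/(4 - (23*(-½ + (¼)*0*(-3)))²) = -956784/(4 - (23*(-½ + 0))²) = -956784/(4 - (23*(-½))²) = -956784/(4 - (-23/2)²) = -956784/(4 - 1*529/4) = -956784/(4 - 529/4) = -956784/(-513/4) = -956784*(-4/513) = 1275712/171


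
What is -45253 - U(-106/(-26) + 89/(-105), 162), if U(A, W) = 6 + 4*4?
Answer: -45275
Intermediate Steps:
U(A, W) = 22 (U(A, W) = 6 + 16 = 22)
-45253 - U(-106/(-26) + 89/(-105), 162) = -45253 - 1*22 = -45253 - 22 = -45275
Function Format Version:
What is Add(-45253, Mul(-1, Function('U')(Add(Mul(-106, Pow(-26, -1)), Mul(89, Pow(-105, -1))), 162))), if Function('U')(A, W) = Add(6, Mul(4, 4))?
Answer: -45275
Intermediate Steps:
Function('U')(A, W) = 22 (Function('U')(A, W) = Add(6, 16) = 22)
Add(-45253, Mul(-1, Function('U')(Add(Mul(-106, Pow(-26, -1)), Mul(89, Pow(-105, -1))), 162))) = Add(-45253, Mul(-1, 22)) = Add(-45253, -22) = -45275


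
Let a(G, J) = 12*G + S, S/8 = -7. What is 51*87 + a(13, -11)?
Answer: 4537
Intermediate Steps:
S = -56 (S = 8*(-7) = -56)
a(G, J) = -56 + 12*G (a(G, J) = 12*G - 56 = -56 + 12*G)
51*87 + a(13, -11) = 51*87 + (-56 + 12*13) = 4437 + (-56 + 156) = 4437 + 100 = 4537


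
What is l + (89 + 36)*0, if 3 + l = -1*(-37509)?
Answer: 37506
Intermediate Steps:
l = 37506 (l = -3 - 1*(-37509) = -3 + 37509 = 37506)
l + (89 + 36)*0 = 37506 + (89 + 36)*0 = 37506 + 125*0 = 37506 + 0 = 37506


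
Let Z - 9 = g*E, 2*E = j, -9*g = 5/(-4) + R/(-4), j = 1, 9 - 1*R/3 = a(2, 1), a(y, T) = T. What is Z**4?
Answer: 210065472241/26873856 ≈ 7816.7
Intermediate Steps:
R = 24 (R = 27 - 3*1 = 27 - 3 = 24)
g = 29/36 (g = -(5/(-4) + 24/(-4))/9 = -(5*(-1/4) + 24*(-1/4))/9 = -(-5/4 - 6)/9 = -1/9*(-29/4) = 29/36 ≈ 0.80556)
E = 1/2 (E = (1/2)*1 = 1/2 ≈ 0.50000)
Z = 677/72 (Z = 9 + (29/36)*(1/2) = 9 + 29/72 = 677/72 ≈ 9.4028)
Z**4 = (677/72)**4 = 210065472241/26873856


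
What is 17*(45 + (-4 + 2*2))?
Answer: 765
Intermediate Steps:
17*(45 + (-4 + 2*2)) = 17*(45 + (-4 + 4)) = 17*(45 + 0) = 17*45 = 765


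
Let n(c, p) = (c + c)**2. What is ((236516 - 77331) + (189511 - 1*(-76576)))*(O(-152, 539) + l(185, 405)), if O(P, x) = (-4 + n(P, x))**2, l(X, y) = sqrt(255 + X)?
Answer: 3631813415146368 + 850544*sqrt(110) ≈ 3.6318e+15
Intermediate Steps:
n(c, p) = 4*c**2 (n(c, p) = (2*c)**2 = 4*c**2)
O(P, x) = (-4 + 4*P**2)**2
((236516 - 77331) + (189511 - 1*(-76576)))*(O(-152, 539) + l(185, 405)) = ((236516 - 77331) + (189511 - 1*(-76576)))*(16*(-1 + (-152)**2)**2 + sqrt(255 + 185)) = (159185 + (189511 + 76576))*(16*(-1 + 23104)**2 + sqrt(440)) = (159185 + 266087)*(16*23103**2 + 2*sqrt(110)) = 425272*(16*533748609 + 2*sqrt(110)) = 425272*(8539977744 + 2*sqrt(110)) = 3631813415146368 + 850544*sqrt(110)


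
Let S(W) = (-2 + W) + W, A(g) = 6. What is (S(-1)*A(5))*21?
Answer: -504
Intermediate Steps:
S(W) = -2 + 2*W
(S(-1)*A(5))*21 = ((-2 + 2*(-1))*6)*21 = ((-2 - 2)*6)*21 = -4*6*21 = -24*21 = -504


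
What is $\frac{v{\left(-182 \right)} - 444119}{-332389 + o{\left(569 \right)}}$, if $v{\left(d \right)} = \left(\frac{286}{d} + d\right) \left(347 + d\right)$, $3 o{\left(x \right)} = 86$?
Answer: $\frac{9962574}{6979567} \approx 1.4274$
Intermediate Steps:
$o{\left(x \right)} = \frac{86}{3}$ ($o{\left(x \right)} = \frac{1}{3} \cdot 86 = \frac{86}{3}$)
$v{\left(d \right)} = \left(347 + d\right) \left(d + \frac{286}{d}\right)$ ($v{\left(d \right)} = \left(d + \frac{286}{d}\right) \left(347 + d\right) = \left(347 + d\right) \left(d + \frac{286}{d}\right)$)
$\frac{v{\left(-182 \right)} - 444119}{-332389 + o{\left(569 \right)}} = \frac{\left(286 + \left(-182\right)^{2} + 347 \left(-182\right) + \frac{99242}{-182}\right) - 444119}{-332389 + \frac{86}{3}} = \frac{\left(286 + 33124 - 63154 + 99242 \left(- \frac{1}{182}\right)\right) - 444119}{- \frac{997081}{3}} = \left(\left(286 + 33124 - 63154 - \frac{3817}{7}\right) - 444119\right) \left(- \frac{3}{997081}\right) = \left(- \frac{212025}{7} - 444119\right) \left(- \frac{3}{997081}\right) = \left(- \frac{3320858}{7}\right) \left(- \frac{3}{997081}\right) = \frac{9962574}{6979567}$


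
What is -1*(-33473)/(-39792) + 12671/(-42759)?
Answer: -645158813/567155376 ≈ -1.1375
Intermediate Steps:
-1*(-33473)/(-39792) + 12671/(-42759) = 33473*(-1/39792) + 12671*(-1/42759) = -33473/39792 - 12671/42759 = -645158813/567155376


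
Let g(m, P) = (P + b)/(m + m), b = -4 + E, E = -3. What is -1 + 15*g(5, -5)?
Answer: -19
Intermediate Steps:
b = -7 (b = -4 - 3 = -7)
g(m, P) = (-7 + P)/(2*m) (g(m, P) = (P - 7)/(m + m) = (-7 + P)/((2*m)) = (-7 + P)*(1/(2*m)) = (-7 + P)/(2*m))
-1 + 15*g(5, -5) = -1 + 15*((1/2)*(-7 - 5)/5) = -1 + 15*((1/2)*(1/5)*(-12)) = -1 + 15*(-6/5) = -1 - 18 = -19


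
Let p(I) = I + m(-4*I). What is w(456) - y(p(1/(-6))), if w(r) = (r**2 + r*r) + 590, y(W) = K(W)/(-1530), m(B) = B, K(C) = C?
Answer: 1274373721/3060 ≈ 4.1646e+5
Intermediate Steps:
p(I) = -3*I (p(I) = I - 4*I = -3*I)
y(W) = -W/1530 (y(W) = W/(-1530) = W*(-1/1530) = -W/1530)
w(r) = 590 + 2*r**2 (w(r) = (r**2 + r**2) + 590 = 2*r**2 + 590 = 590 + 2*r**2)
w(456) - y(p(1/(-6))) = (590 + 2*456**2) - (-1)*(-3/(-6))/1530 = (590 + 2*207936) - (-1)*(-3*(-1/6))/1530 = (590 + 415872) - (-1)/(1530*2) = 416462 - 1*(-1/3060) = 416462 + 1/3060 = 1274373721/3060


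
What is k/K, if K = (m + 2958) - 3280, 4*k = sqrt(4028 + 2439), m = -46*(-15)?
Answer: sqrt(6467)/1472 ≈ 0.054632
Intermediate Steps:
m = 690
k = sqrt(6467)/4 (k = sqrt(4028 + 2439)/4 = sqrt(6467)/4 ≈ 20.104)
K = 368 (K = (690 + 2958) - 3280 = 3648 - 3280 = 368)
k/K = (sqrt(6467)/4)/368 = (sqrt(6467)/4)*(1/368) = sqrt(6467)/1472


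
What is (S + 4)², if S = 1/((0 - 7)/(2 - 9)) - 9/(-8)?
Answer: 2401/64 ≈ 37.516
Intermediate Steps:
S = 17/8 (S = 1/(-7/(-7)) - 9*(-⅛) = 1/(-7*(-⅐)) + 9/8 = 1/1 + 9/8 = 1*1 + 9/8 = 1 + 9/8 = 17/8 ≈ 2.1250)
(S + 4)² = (17/8 + 4)² = (49/8)² = 2401/64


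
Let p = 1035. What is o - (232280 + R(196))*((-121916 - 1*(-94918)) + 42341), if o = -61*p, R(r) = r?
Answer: -3566942403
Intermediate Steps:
o = -63135 (o = -61*1035 = -63135)
o - (232280 + R(196))*((-121916 - 1*(-94918)) + 42341) = -63135 - (232280 + 196)*((-121916 - 1*(-94918)) + 42341) = -63135 - 232476*((-121916 + 94918) + 42341) = -63135 - 232476*(-26998 + 42341) = -63135 - 232476*15343 = -63135 - 1*3566879268 = -63135 - 3566879268 = -3566942403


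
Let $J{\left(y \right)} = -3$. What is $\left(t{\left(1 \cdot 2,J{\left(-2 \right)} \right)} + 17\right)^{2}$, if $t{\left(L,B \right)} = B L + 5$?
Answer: $256$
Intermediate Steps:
$t{\left(L,B \right)} = 5 + B L$
$\left(t{\left(1 \cdot 2,J{\left(-2 \right)} \right)} + 17\right)^{2} = \left(\left(5 - 3 \cdot 1 \cdot 2\right) + 17\right)^{2} = \left(\left(5 - 6\right) + 17\right)^{2} = \left(-1 + 17\right)^{2} = 16^{2} = 256$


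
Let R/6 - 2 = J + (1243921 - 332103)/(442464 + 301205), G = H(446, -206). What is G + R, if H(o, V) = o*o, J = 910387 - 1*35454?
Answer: 4051905352802/743669 ≈ 5.4485e+6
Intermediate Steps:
J = 874933 (J = 910387 - 35454 = 874933)
H(o, V) = o²
G = 198916 (G = 446² = 198916)
R = 3903977689998/743669 (R = 12 + 6*(874933 + (1243921 - 332103)/(442464 + 301205)) = 12 + 6*(874933 + 911818/743669) = 12 + 6*(650661460995/743669) = 12 + 3903968765970/743669 = 3903977689998/743669 ≈ 5.2496e+6)
G + R = 198916 + 3903977689998/743669 = 4051905352802/743669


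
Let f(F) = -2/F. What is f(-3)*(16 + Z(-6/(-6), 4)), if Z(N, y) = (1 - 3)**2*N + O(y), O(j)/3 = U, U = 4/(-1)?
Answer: 16/3 ≈ 5.3333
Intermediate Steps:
U = -4 (U = 4*(-1) = -4)
O(j) = -12 (O(j) = 3*(-4) = -12)
Z(N, y) = -12 + 4*N (Z(N, y) = (1 - 3)**2*N - 12 = (-2)**2*N - 12 = 4*N - 12 = -12 + 4*N)
f(-3)*(16 + Z(-6/(-6), 4)) = (-2/(-3))*(16 + (-12 + 4*(-6/(-6)))) = (-2*(-1/3))*(16 + (-12 + 4*(-6*(-1/6)))) = 2*(16 + (-12 + 4*1))/3 = 2*(16 + (-12 + 4))/3 = 2*(16 - 8)/3 = (2/3)*8 = 16/3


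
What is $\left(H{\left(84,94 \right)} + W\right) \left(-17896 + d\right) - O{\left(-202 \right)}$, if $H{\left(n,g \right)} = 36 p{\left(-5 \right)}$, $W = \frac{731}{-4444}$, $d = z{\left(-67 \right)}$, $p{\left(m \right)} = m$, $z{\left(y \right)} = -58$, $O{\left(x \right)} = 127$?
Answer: $\frac{7187161833}{2222} \approx 3.2345 \cdot 10^{6}$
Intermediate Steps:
$d = -58$
$W = - \frac{731}{4444}$ ($W = 731 \left(- \frac{1}{4444}\right) = - \frac{731}{4444} \approx -0.16449$)
$H{\left(n,g \right)} = -180$ ($H{\left(n,g \right)} = 36 \left(-5\right) = -180$)
$\left(H{\left(84,94 \right)} + W\right) \left(-17896 + d\right) - O{\left(-202 \right)} = \left(-180 - \frac{731}{4444}\right) \left(-17896 - 58\right) - 127 = \left(- \frac{800651}{4444}\right) \left(-17954\right) - 127 = \frac{7187444027}{2222} - 127 = \frac{7187161833}{2222}$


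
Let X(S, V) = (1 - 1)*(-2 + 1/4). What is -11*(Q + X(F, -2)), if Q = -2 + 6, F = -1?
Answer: -44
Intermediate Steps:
X(S, V) = 0 (X(S, V) = 0*(-2 + ¼) = 0*(-7/4) = 0)
Q = 4
-11*(Q + X(F, -2)) = -11*(4 + 0) = -11*4 = -44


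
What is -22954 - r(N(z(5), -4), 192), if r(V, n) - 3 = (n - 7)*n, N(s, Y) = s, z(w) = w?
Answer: -58477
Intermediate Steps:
r(V, n) = 3 + n*(-7 + n) (r(V, n) = 3 + (n - 7)*n = 3 + (-7 + n)*n = 3 + n*(-7 + n))
-22954 - r(N(z(5), -4), 192) = -22954 - (3 + 192² - 7*192) = -22954 - (3 + 36864 - 1344) = -22954 - 1*35523 = -22954 - 35523 = -58477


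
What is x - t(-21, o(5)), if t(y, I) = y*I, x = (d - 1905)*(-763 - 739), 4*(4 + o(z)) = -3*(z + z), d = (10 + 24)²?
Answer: 2249513/2 ≈ 1.1248e+6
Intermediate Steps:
d = 1156 (d = 34² = 1156)
o(z) = -4 - 3*z/2 (o(z) = -4 + (-3*(z + z))/4 = -4 + (-6*z)/4 = -4 - 3*z/2)
x = 1124998 (x = (1156 - 1905)*(-763 - 739) = -749*(-1502) = 1124998)
t(y, I) = I*y
x - t(-21, o(5)) = 1124998 - (-4 - 3/2*5)*(-21) = 1124998 - (-4 - 15/2)*(-21) = 1124998 - (-23)*(-21)/2 = 1124998 - 1*483/2 = 1124998 - 483/2 = 2249513/2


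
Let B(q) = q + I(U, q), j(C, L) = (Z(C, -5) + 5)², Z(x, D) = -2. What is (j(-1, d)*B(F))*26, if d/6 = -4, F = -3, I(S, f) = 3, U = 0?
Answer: 0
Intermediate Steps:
d = -24 (d = 6*(-4) = -24)
j(C, L) = 9 (j(C, L) = (-2 + 5)² = 3² = 9)
B(q) = 3 + q (B(q) = q + 3 = 3 + q)
(j(-1, d)*B(F))*26 = (9*(3 - 3))*26 = (9*0)*26 = 0*26 = 0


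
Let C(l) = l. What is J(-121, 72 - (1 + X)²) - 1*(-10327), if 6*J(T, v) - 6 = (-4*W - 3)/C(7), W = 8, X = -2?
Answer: 61963/6 ≈ 10327.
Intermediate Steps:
J(T, v) = ⅙ (J(T, v) = 1 + ((-4*8 - 3)/7)/6 = 1 + ((-32 - 3)*(⅐))/6 = 1 + (-35*⅐)/6 = 1 + (⅙)*(-5) = 1 - ⅚ = ⅙)
J(-121, 72 - (1 + X)²) - 1*(-10327) = ⅙ - 1*(-10327) = ⅙ + 10327 = 61963/6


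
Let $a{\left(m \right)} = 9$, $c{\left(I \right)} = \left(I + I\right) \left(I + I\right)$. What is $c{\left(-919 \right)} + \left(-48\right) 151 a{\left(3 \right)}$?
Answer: $3313012$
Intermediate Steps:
$c{\left(I \right)} = 4 I^{2}$ ($c{\left(I \right)} = 2 I 2 I = 4 I^{2}$)
$c{\left(-919 \right)} + \left(-48\right) 151 a{\left(3 \right)} = 4 \left(-919\right)^{2} + \left(-48\right) 151 \cdot 9 = 4 \cdot 844561 - 65232 = 3378244 - 65232 = 3313012$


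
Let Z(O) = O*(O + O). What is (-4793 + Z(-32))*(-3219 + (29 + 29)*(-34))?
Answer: 14249295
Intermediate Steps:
Z(O) = 2*O**2 (Z(O) = O*(2*O) = 2*O**2)
(-4793 + Z(-32))*(-3219 + (29 + 29)*(-34)) = (-4793 + 2*(-32)**2)*(-3219 + (29 + 29)*(-34)) = (-4793 + 2*1024)*(-3219 + 58*(-34)) = (-4793 + 2048)*(-3219 - 1972) = -2745*(-5191) = 14249295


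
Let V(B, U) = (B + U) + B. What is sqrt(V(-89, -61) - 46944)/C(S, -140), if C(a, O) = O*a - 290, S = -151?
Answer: I*sqrt(47183)/20850 ≈ 0.010418*I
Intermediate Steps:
V(B, U) = U + 2*B
C(a, O) = -290 + O*a
sqrt(V(-89, -61) - 46944)/C(S, -140) = sqrt((-61 + 2*(-89)) - 46944)/(-290 - 140*(-151)) = sqrt((-61 - 178) - 46944)/(-290 + 21140) = sqrt(-239 - 46944)/20850 = sqrt(-47183)*(1/20850) = (I*sqrt(47183))*(1/20850) = I*sqrt(47183)/20850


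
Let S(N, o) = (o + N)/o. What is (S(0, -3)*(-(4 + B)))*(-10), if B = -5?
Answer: -10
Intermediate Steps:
S(N, o) = (N + o)/o
(S(0, -3)*(-(4 + B)))*(-10) = (((0 - 3)/(-3))*(-(4 - 5)))*(-10) = ((-⅓*(-3))*(-1*(-1)))*(-10) = (1*1)*(-10) = 1*(-10) = -10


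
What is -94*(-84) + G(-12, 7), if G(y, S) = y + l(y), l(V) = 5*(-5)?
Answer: 7859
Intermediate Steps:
l(V) = -25
G(y, S) = -25 + y (G(y, S) = y - 25 = -25 + y)
-94*(-84) + G(-12, 7) = -94*(-84) + (-25 - 12) = 7896 - 37 = 7859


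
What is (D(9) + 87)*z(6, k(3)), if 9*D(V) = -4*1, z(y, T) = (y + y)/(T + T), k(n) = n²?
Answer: 1558/27 ≈ 57.704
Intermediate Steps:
z(y, T) = y/T (z(y, T) = (2*y)/((2*T)) = (2*y)*(1/(2*T)) = y/T)
D(V) = -4/9 (D(V) = (-4*1)/9 = (⅑)*(-4) = -4/9)
(D(9) + 87)*z(6, k(3)) = (-4/9 + 87)*(6/(3²)) = 779*(6/9)/9 = 779*(6*(⅑))/9 = (779/9)*(⅔) = 1558/27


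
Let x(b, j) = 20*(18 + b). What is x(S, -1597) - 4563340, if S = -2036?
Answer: -4603700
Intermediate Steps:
x(b, j) = 360 + 20*b
x(S, -1597) - 4563340 = (360 + 20*(-2036)) - 4563340 = (360 - 40720) - 4563340 = -40360 - 4563340 = -4603700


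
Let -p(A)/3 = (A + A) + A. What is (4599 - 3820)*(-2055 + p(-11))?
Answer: -1523724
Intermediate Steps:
p(A) = -9*A (p(A) = -3*((A + A) + A) = -3*(2*A + A) = -9*A)
(4599 - 3820)*(-2055 + p(-11)) = (4599 - 3820)*(-2055 - 9*(-11)) = 779*(-2055 + 99) = 779*(-1956) = -1523724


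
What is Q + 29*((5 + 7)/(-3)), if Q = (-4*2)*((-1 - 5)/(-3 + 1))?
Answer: -140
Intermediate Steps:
Q = -24 (Q = -(-48)/(-2) = -(-48)*(-1)/2 = -8*3 = -24)
Q + 29*((5 + 7)/(-3)) = -24 + 29*((5 + 7)/(-3)) = -24 + 29*(-⅓*12) = -24 + 29*(-4) = -24 - 116 = -140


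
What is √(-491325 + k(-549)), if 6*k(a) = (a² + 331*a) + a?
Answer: 3*I*√209542/2 ≈ 686.64*I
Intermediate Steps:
k(a) = a²/6 + 166*a/3 (k(a) = ((a² + 331*a) + a)/6 = (a² + 332*a)/6 = a²/6 + 166*a/3)
√(-491325 + k(-549)) = √(-491325 + (⅙)*(-549)*(332 - 549)) = √(-491325 + (⅙)*(-549)*(-217)) = √(-491325 + 39711/2) = √(-942939/2) = 3*I*√209542/2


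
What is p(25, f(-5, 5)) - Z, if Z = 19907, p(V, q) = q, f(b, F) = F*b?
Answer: -19932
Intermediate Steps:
p(25, f(-5, 5)) - Z = 5*(-5) - 1*19907 = -25 - 19907 = -19932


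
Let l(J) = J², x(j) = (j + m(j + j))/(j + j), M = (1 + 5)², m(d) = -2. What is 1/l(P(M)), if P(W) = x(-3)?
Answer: 36/25 ≈ 1.4400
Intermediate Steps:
M = 36 (M = 6² = 36)
x(j) = (-2 + j)/(2*j) (x(j) = (j - 2)/(j + j) = (-2 + j)/((2*j)) = (-2 + j)*(1/(2*j)) = (-2 + j)/(2*j))
P(W) = ⅚ (P(W) = (½)*(-2 - 3)/(-3) = (½)*(-⅓)*(-5) = ⅚)
1/l(P(M)) = 1/((⅚)²) = 1/(25/36) = 36/25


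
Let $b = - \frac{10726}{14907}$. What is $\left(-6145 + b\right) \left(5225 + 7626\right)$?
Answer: $- \frac{1177334611091}{14907} \approx -7.8979 \cdot 10^{7}$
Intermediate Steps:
$b = - \frac{10726}{14907}$ ($b = \left(-10726\right) \frac{1}{14907} = - \frac{10726}{14907} \approx -0.71953$)
$\left(-6145 + b\right) \left(5225 + 7626\right) = \left(-6145 - \frac{10726}{14907}\right) \left(5225 + 7626\right) = \left(- \frac{91614241}{14907}\right) 12851 = - \frac{1177334611091}{14907}$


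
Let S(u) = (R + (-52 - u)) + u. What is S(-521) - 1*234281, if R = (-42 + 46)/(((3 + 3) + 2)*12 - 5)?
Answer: -21324299/91 ≈ -2.3433e+5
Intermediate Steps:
R = 4/91 (R = 4/((6 + 2)*12 - 5) = 4/(8*12 - 5) = 4/(96 - 5) = 4/91 ≈ 0.043956)
S(u) = -4728/91 (S(u) = (4/91 + (-52 - u)) + u = (-4728/91 - u) + u = -4728/91)
S(-521) - 1*234281 = -4728/91 - 1*234281 = -4728/91 - 234281 = -21324299/91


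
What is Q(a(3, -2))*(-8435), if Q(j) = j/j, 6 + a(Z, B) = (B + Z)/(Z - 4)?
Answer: -8435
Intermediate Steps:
a(Z, B) = -6 + (B + Z)/(-4 + Z) (a(Z, B) = -6 + (B + Z)/(Z - 4) = -6 + (B + Z)/(-4 + Z))
Q(j) = 1
Q(a(3, -2))*(-8435) = 1*(-8435) = -8435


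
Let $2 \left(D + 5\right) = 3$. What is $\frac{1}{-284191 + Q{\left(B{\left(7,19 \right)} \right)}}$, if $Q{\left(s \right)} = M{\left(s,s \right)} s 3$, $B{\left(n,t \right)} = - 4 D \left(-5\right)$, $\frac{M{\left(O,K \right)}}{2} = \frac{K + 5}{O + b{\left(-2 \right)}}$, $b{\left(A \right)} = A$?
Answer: $- \frac{6}{1707421} \approx -3.5141 \cdot 10^{-6}$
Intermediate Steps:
$D = - \frac{7}{2}$ ($D = -5 + \frac{1}{2} \cdot 3 = -5 + \frac{3}{2} = - \frac{7}{2} \approx -3.5$)
$M{\left(O,K \right)} = \frac{2 \left(5 + K\right)}{-2 + O}$ ($M{\left(O,K \right)} = 2 \frac{K + 5}{O - 2} = 2 \frac{5 + K}{-2 + O} = \frac{2 \left(5 + K\right)}{-2 + O}$)
$B{\left(n,t \right)} = -70$ ($B{\left(n,t \right)} = \left(-4\right) \left(- \frac{7}{2}\right) \left(-5\right) = 14 \left(-5\right) = -70$)
$Q{\left(s \right)} = \frac{6 s \left(5 + s\right)}{-2 + s}$ ($Q{\left(s \right)} = \frac{2 \left(5 + s\right)}{-2 + s} s 3 = \frac{2 s \left(5 + s\right)}{-2 + s} 3 = \frac{6 s \left(5 + s\right)}{-2 + s}$)
$\frac{1}{-284191 + Q{\left(B{\left(7,19 \right)} \right)}} = \frac{1}{-284191 + 6 \left(-70\right) \frac{1}{-2 - 70} \left(5 - 70\right)} = \frac{1}{-284191 + 6 \left(-70\right) \frac{1}{-72} \left(-65\right)} = \frac{1}{-284191 + 6 \left(-70\right) \left(- \frac{1}{72}\right) \left(-65\right)} = \frac{1}{-284191 - \frac{2275}{6}} = \frac{1}{- \frac{1707421}{6}} = - \frac{6}{1707421}$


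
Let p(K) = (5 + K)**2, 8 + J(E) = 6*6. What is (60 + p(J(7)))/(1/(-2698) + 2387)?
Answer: 3100002/6440125 ≈ 0.48136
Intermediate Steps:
J(E) = 28 (J(E) = -8 + 6*6 = -8 + 36 = 28)
(60 + p(J(7)))/(1/(-2698) + 2387) = (60 + (5 + 28)**2)/(1/(-2698) + 2387) = (60 + 33**2)/(-1/2698 + 2387) = (60 + 1089)/(6440125/2698) = 1149*(2698/6440125) = 3100002/6440125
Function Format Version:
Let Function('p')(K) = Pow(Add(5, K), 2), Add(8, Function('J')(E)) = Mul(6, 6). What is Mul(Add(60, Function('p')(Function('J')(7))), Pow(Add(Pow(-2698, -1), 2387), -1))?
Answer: Rational(3100002, 6440125) ≈ 0.48136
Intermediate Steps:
Function('J')(E) = 28 (Function('J')(E) = Add(-8, Mul(6, 6)) = Add(-8, 36) = 28)
Mul(Add(60, Function('p')(Function('J')(7))), Pow(Add(Pow(-2698, -1), 2387), -1)) = Mul(Add(60, Pow(Add(5, 28), 2)), Pow(Add(Pow(-2698, -1), 2387), -1)) = Mul(Add(60, Pow(33, 2)), Pow(Add(Rational(-1, 2698), 2387), -1)) = Mul(Add(60, 1089), Pow(Rational(6440125, 2698), -1)) = Mul(1149, Rational(2698, 6440125)) = Rational(3100002, 6440125)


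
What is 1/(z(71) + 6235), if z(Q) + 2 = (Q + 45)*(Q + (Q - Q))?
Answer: 1/14469 ≈ 6.9113e-5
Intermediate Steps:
z(Q) = -2 + Q*(45 + Q) (z(Q) = -2 + (Q + 45)*(Q + (Q - Q)) = -2 + (45 + Q)*(Q + 0) = -2 + (45 + Q)*Q = -2 + Q*(45 + Q))
1/(z(71) + 6235) = 1/((-2 + 71² + 45*71) + 6235) = 1/((-2 + 5041 + 3195) + 6235) = 1/(8234 + 6235) = 1/14469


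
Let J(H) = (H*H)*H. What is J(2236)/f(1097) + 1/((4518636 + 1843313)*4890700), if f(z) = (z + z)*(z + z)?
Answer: 86959415754213444558609/37443329704128388700 ≈ 2322.4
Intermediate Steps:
f(z) = 4*z² (f(z) = (2*z)*(2*z) = 4*z²)
J(H) = H³ (J(H) = H²*H = H³)
J(2236)/f(1097) + 1/((4518636 + 1843313)*4890700) = 2236³/((4*1097²)) + 1/((4518636 + 1843313)*4890700) = 11179320256/((4*1203409)) + (1/4890700)/6361949 = 11179320256/4813636 + (1/6361949)*(1/4890700) = 11179320256*(1/4813636) + 1/31114383974300 = 2794830064/1203409 + 1/31114383974300 = 86959415754213444558609/37443329704128388700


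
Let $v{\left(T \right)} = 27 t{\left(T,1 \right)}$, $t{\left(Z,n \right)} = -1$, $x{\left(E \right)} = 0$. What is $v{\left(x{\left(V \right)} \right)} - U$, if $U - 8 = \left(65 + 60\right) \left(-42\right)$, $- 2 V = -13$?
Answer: $5215$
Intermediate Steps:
$V = \frac{13}{2}$ ($V = \left(- \frac{1}{2}\right) \left(-13\right) = \frac{13}{2} \approx 6.5$)
$v{\left(T \right)} = -27$ ($v{\left(T \right)} = 27 \left(-1\right) = -27$)
$U = -5242$ ($U = 8 + \left(65 + 60\right) \left(-42\right) = 8 + 125 \left(-42\right) = 8 - 5250 = -5242$)
$v{\left(x{\left(V \right)} \right)} - U = -27 - -5242 = -27 + 5242 = 5215$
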